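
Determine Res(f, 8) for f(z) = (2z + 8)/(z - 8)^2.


Step 1: Pole of order 2 at z = 8
Step 2: Res = lim d/dz [(z - 8)^2 * f(z)] as z -> 8
Step 3: (z - 8)^2 * f(z) = 2z + 8
Step 4: d/dz[2z + 8] = 2

2


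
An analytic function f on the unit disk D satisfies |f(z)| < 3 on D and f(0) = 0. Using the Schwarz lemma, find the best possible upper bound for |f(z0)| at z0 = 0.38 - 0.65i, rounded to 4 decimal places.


Step 1: g = f/3 maps D -> D with g(0) = 0, so by the Schwarz lemma |g(z)| <= |z|, i.e. |f(z)| <= 3|z|; this is sharp (f(z) = 3z).
Step 2: |z0|^2 = 0.38^2 + (-0.65)^2 = 0.5669
Step 3: |z0| = sqrt(0.5669) = 0.752928
Step 4: Best bound = 3 * |z0| = 3 * 0.752928 = 2.2588

2.2588


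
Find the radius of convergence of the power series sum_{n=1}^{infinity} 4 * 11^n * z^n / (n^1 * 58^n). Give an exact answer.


Step 1: General term a_n = 4 * 11^n / (n^1 * 58^n)
Step 2: By the root test, |a_n|^(1/n) = 4^(1/n) * 11 / (n^(1/n) * 58) -> 11/58 as n -> infinity (since 4^(1/n) -> 1 and n^(1/n) -> 1)
Step 3: R = 1/lim|a_n|^(1/n) = 58/11

58/11


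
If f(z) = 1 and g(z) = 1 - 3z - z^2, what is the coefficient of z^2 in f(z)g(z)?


Step 1: z^2 term in f*g comes from: (1)*(-z^2) + (0)*(-3z) + (0)*(1)
Step 2: = -1 + 0 + 0
Step 3: = -1

-1


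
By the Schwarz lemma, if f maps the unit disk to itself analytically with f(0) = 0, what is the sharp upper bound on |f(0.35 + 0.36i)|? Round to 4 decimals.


Step 1: Schwarz lemma: if f: D -> D is analytic with f(0) = 0, then |f(z)| <= |z| for all z in D, and this is sharp (f(z) = z).
Step 2: |z0|^2 = 0.35^2 + 0.36^2 = 0.2521
Step 3: |z0| = sqrt(0.2521) = 0.502096
Step 4: Best bound = |z0| = 0.5021

0.5021


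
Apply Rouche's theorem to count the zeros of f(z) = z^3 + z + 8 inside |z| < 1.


Step 1: On |z| = 1 the three terms have sizes |z^3| = 1^3 = 1, |z| = 1, |8| = 8
Step 2: The dominant term is g(z) = 8; let h(z) = z^3 + z so f = g + h
Step 3: On |z| = 1: |g| = 8 and |h| <= 1 + 1 = 2
Step 4: Since 8 > 2, |h| < |g| on |z| = 1, so by Rouche f has the same number of zeros as g inside |z| < 1
Step 5: g(z) = 8 is a nonzero constant with no zeros inside |z| < 1. Answer = 0

0


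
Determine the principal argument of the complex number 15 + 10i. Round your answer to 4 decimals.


Step 1: z = 15 + 10i
Step 2: arg(z) = atan2(10, 15)
Step 3: arg(z) = 0.588

0.588


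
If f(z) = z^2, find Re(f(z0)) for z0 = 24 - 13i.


Step 1: z0 = 24 - 13i
Step 2: z0^2 = 24^2 - (-13)^2 - 624i
Step 3: real part = 576 - 169 = 407

407


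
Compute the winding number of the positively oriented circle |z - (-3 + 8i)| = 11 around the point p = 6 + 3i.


Step 1: Center c = (-3, 8), radius = 11
Step 2: |p - c|^2 = 9^2 + (-5)^2 = 106
Step 3: r^2 = 121
Step 4: |p-c| < r so winding number = 1

1


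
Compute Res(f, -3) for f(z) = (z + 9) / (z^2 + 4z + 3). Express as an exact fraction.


Step 1: Q(z) = z^2 + 4z + 3 = (z + 3)(z + 1)
Step 2: Q'(z) = 2z + 4
Step 3: Q'(-3) = -2, P(-3) = 6
Step 4: Res = P(-3)/Q'(-3) = 6/(-2) = -3

-3


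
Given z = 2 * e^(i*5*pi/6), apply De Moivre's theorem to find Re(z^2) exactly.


Step 1: By De Moivre's theorem, z^2 = 2^2 * e^(i*2*5*pi/6) = 4 * (cos(5*pi/3) + i*sin(5*pi/3))
Step 2: |z|^2 = 2^2 = 4
Step 3: The angle 5*pi/3 already lies in [0, 2*pi)
Step 4: cos(5*pi/3) = 1/2
Step 5: Re(z^2) = 4 * 1/2 = 2

2


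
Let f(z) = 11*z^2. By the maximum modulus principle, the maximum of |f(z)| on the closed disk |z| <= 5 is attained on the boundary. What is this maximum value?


Step 1: On |z| = 5, |f(z)| = 11 * |z|^2 = 11 * 5^2
Step 2: By maximum modulus principle, maximum is on boundary.
Step 3: Maximum = 11 * 25 = 275

275


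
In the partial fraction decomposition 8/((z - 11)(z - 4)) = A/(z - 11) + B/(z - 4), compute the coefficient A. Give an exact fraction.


Step 1: Multiply both sides by (z - 11) and set z = 11
Step 2: A = 8 / (11 - 4)
Step 3: A = 8 / 7
Step 4: A = 8/7

8/7


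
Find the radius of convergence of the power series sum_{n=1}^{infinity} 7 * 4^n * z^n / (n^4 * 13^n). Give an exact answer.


Step 1: General term a_n = 7 * 4^n / (n^4 * 13^n)
Step 2: By the root test, |a_n|^(1/n) = 7^(1/n) * 4 / (n^(4/n) * 13) -> 4/13 as n -> infinity (since 7^(1/n) -> 1 and n^(4/n) -> 1)
Step 3: R = 1/lim|a_n|^(1/n) = 13/4

13/4


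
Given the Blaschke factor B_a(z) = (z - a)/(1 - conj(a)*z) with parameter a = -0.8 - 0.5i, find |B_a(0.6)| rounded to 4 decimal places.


Step 1: Numerator z0 - a = 0.6 - (-0.8 - 0.5i) = 1.4 + 0.5i
Step 2: Denominator 1 - conj(a)*z0 = 1 - (-0.8 + 0.5i)*0.6 = 1.48 - 0.3i
Step 3: |z0 - a|^2 = 1.4^2 + 0.5^2 = 2.21; |1 - conj(a)*z0|^2 = 1.48^2 + (-0.3)^2 = 2.2804
Step 4: |B_a(0.6)| = sqrt(2.21 / 2.2804) = sqrt(0.969128)
Step 5: = 0.9844

0.9844


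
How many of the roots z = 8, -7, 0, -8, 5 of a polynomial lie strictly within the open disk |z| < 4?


Step 1: Check each root:
  z = 8: |8| = 8 >= 4
  z = -7: |-7| = 7 >= 4
  z = 0: |0| = 0 < 4
  z = -8: |-8| = 8 >= 4
  z = 5: |5| = 5 >= 4
Step 2: Count = 1

1


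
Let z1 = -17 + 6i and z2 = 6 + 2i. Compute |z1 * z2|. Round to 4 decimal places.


Step 1: |z1| = sqrt((-17)^2 + 6^2) = sqrt(325)
Step 2: |z2| = sqrt(6^2 + 2^2) = sqrt(40)
Step 3: |z1*z2| = |z1|*|z2| = sqrt(325) * sqrt(40) = sqrt(325 * 40) = sqrt(13000)
Step 4: = 114.0175

114.0175


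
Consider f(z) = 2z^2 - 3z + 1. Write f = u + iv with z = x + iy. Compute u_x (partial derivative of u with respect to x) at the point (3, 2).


Step 1: f(z) = 2(x+iy)^2 - 3(x+iy) + 1
Step 2: u = 2(x^2 - y^2) - 3x + 1
Step 3: u_x = 4x - 3
Step 4: At (3, 2): u_x = 12 - 3 = 9

9


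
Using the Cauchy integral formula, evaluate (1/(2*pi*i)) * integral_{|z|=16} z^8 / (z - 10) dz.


Step 1: f(z) = z^8, a = 10 is inside |z| = 16
Step 2: By Cauchy integral formula: (1/(2pi*i)) * integral = f(a)
Step 3: f(10) = 10^8 = 100000000

100000000


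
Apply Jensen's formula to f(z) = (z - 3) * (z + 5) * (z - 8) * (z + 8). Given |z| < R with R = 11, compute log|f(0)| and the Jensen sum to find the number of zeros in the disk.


Jensen's formula: (1/2pi)*integral log|f(Re^it)|dt = log|f(0)| + sum_{|a_k|<R} log(R/|a_k|)
Step 1: f(0) = (-3) * 5 * (-8) * 8 = 960
Step 2: log|f(0)| = log|3| + log|-5| + log|8| + log|-8| = 6.8669
Step 3: Zeros inside |z| < 11: 3, -5, 8, -8
Step 4: Jensen sum = log(11/3) + log(11/5) + log(11/8) + log(11/8) = 2.7246
Step 5: n(R) = number of terms in the Jensen sum = count of zeros inside |z| < 11 = 4

4


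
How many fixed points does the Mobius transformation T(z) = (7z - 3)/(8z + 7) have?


Step 1: Fixed points satisfy T(z) = z
Step 2: 8z^2 + 3 = 0
Step 3: Discriminant = 0^2 - 4*8*3 = -96
Step 4: Number of fixed points = 2

2


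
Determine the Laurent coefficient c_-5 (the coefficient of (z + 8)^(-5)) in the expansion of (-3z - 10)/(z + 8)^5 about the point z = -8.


Step 1: Write the numerator in powers of (z + 8): -3z - 10 = -3(z + 8) + (-3*(-8) - 10) = -3(z + 8) + 14
Step 2: Divide by (z + 8)^5: f(z) = 14(z + 8)^(-5) - 3(z + 8)^(-4)
Step 3: This finite sum is the Laurent series of f about z = -8.
Step 4: Coefficient of (z + 8)^(-5) = -3*(-8) - 10 = 14

14


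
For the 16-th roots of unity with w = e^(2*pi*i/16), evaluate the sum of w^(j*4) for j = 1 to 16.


Step 1: The sum sum_{j=1}^{n} w^(k*j) equals n if n | k, else 0.
Step 2: Here n = 16, k = 4
Step 3: Does n divide k? 16 | 4 -> False
Step 4: Sum = 0

0


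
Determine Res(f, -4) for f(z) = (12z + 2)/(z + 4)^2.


Step 1: Pole of order 2 at z = -4
Step 2: Res = lim d/dz [(z + 4)^2 * f(z)] as z -> -4
Step 3: (z + 4)^2 * f(z) = 12z + 2
Step 4: d/dz[12z + 2] = 12

12


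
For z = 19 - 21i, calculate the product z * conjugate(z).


Step 1: conj(z) = 19 + 21i
Step 2: z * conj(z) = 19^2 + (-21)^2
Step 3: = 361 + 441 = 802

802


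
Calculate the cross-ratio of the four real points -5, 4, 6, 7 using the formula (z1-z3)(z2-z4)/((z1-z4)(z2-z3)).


Step 1: (z1-z3)(z2-z4) = (-11) * (-3) = 33
Step 2: (z1-z4)(z2-z3) = (-12) * (-2) = 24
Step 3: Cross-ratio = 33/24 = 11/8

11/8


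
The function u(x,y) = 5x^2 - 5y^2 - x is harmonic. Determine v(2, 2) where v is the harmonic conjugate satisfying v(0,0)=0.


Step 1: v_x = -u_y = 10y + 0
Step 2: v_y = u_x = 10x - 1
Step 3: v = 10xy - y + C
Step 4: v(0,0) = 0 => C = 0
Step 5: v(2, 2) = 38

38


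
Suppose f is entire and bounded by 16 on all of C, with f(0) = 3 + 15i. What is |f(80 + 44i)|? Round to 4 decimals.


Step 1: By Liouville's theorem, a bounded entire function is constant.
Step 2: f(z) = f(0) = 3 + 15i for all z.
Step 3: |f(w)| = |3 + 15i| = sqrt(9 + 225)
Step 4: = 15.2971

15.2971


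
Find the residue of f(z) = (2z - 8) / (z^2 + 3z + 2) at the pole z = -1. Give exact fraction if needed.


Step 1: Q(z) = z^2 + 3z + 2 = (z + 1)(z + 2)
Step 2: Q'(z) = 2z + 3
Step 3: Q'(-1) = 1, P(-1) = -10
Step 4: Res = P(-1)/Q'(-1) = -10/1 = -10

-10


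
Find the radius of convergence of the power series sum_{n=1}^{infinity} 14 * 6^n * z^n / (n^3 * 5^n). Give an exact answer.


Step 1: General term a_n = 14 * 6^n / (n^3 * 5^n)
Step 2: By the root test, |a_n|^(1/n) = 14^(1/n) * 6 / (n^(3/n) * 5) -> 6/5 as n -> infinity (since 14^(1/n) -> 1 and n^(3/n) -> 1)
Step 3: R = 1/lim|a_n|^(1/n) = 5/6

5/6


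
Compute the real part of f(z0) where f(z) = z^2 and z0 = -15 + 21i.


Step 1: z0 = -15 + 21i
Step 2: z0^2 = (-15)^2 - 21^2 - 630i
Step 3: real part = 225 - 441 = -216

-216


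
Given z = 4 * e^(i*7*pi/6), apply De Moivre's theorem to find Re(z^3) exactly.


Step 1: By De Moivre's theorem, z^3 = 4^3 * e^(i*3*7*pi/6) = 64 * (cos(7*pi/2) + i*sin(7*pi/2))
Step 2: |z|^3 = 4^3 = 64
Step 3: Reduce the angle mod 2*pi: 7*pi/2 - 2*pi = 3*pi/2
Step 4: cos(3*pi/2) = 0
Step 5: Re(z^3) = 64 * 0 = 0

0


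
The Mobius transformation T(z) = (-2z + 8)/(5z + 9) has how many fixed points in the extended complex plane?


Step 1: Fixed points satisfy T(z) = z
Step 2: 5z^2 + 11z - 8 = 0
Step 3: Discriminant = 11^2 - 4*5*(-8) = 281
Step 4: Number of fixed points = 2

2


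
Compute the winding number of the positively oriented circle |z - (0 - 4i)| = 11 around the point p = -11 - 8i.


Step 1: Center c = (0, -4), radius = 11
Step 2: |p - c|^2 = (-11)^2 + (-4)^2 = 137
Step 3: r^2 = 121
Step 4: |p-c| > r so winding number = 0

0


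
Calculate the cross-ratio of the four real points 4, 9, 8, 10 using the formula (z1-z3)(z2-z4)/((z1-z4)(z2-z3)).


Step 1: (z1-z3)(z2-z4) = (-4) * (-1) = 4
Step 2: (z1-z4)(z2-z3) = (-6) * 1 = -6
Step 3: Cross-ratio = -4/6 = -2/3

-2/3


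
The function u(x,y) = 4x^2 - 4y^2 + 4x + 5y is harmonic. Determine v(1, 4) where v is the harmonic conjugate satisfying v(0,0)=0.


Step 1: v_x = -u_y = 8y - 5
Step 2: v_y = u_x = 8x + 4
Step 3: v = 8xy - 5x + 4y + C
Step 4: v(0,0) = 0 => C = 0
Step 5: v(1, 4) = 43

43


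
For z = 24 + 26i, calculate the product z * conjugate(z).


Step 1: conj(z) = 24 - 26i
Step 2: z * conj(z) = 24^2 + 26^2
Step 3: = 576 + 676 = 1252

1252


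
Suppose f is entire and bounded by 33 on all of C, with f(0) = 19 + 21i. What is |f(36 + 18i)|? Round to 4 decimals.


Step 1: By Liouville's theorem, a bounded entire function is constant.
Step 2: f(z) = f(0) = 19 + 21i for all z.
Step 3: |f(w)| = |19 + 21i| = sqrt(361 + 441)
Step 4: = 28.3196

28.3196


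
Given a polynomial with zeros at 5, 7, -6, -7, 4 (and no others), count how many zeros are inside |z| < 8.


Step 1: Check each root:
  z = 5: |5| = 5 < 8
  z = 7: |7| = 7 < 8
  z = -6: |-6| = 6 < 8
  z = -7: |-7| = 7 < 8
  z = 4: |4| = 4 < 8
Step 2: Count = 5

5


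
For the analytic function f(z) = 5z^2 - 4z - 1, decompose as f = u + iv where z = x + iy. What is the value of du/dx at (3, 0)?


Step 1: f(z) = 5(x+iy)^2 - 4(x+iy) - 1
Step 2: u = 5(x^2 - y^2) - 4x - 1
Step 3: u_x = 10x - 4
Step 4: At (3, 0): u_x = 30 - 4 = 26

26


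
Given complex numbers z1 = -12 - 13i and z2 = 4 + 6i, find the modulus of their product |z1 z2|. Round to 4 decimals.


Step 1: |z1| = sqrt((-12)^2 + (-13)^2) = sqrt(313)
Step 2: |z2| = sqrt(4^2 + 6^2) = sqrt(52)
Step 3: |z1*z2| = |z1|*|z2| = sqrt(313) * sqrt(52) = sqrt(313 * 52) = sqrt(16276)
Step 4: = 127.5774

127.5774


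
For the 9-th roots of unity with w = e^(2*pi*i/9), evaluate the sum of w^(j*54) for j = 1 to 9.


Step 1: The sum sum_{j=1}^{n} w^(k*j) equals n if n | k, else 0.
Step 2: Here n = 9, k = 54
Step 3: Does n divide k? 9 | 54 -> True
Step 4: Sum = 9

9


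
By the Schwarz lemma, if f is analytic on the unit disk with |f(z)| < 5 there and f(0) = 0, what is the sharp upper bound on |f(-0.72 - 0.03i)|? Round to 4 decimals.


Step 1: g = f/5 maps D -> D with g(0) = 0, so by the Schwarz lemma |g(z)| <= |z|, i.e. |f(z)| <= 5|z|; this is sharp (f(z) = 5z).
Step 2: |z0|^2 = (-0.72)^2 + (-0.03)^2 = 0.5193
Step 3: |z0| = sqrt(0.5193) = 0.720625
Step 4: Best bound = 5 * |z0| = 5 * 0.720625 = 3.6031

3.6031


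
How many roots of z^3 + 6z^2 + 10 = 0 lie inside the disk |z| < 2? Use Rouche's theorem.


Step 1: On |z| = 2 the three terms have sizes |z^3| = 2^3 = 8, |6z^2| = 6*2^2 = 24, |10| = 10
Step 2: The dominant term is g(z) = 6z^2; let h(z) = z^3 + 10 so f = g + h
Step 3: On |z| = 2: |g| = 24 and |h| <= 8 + 10 = 18
Step 4: Since 24 > 18, |h| < |g| on |z| = 2, so by Rouche f has the same number of zeros as g inside |z| < 2
Step 5: g(z) = 6z^2 has 2 zeros (at the origin, multiplicity 2) inside |z| < 2. Answer = 2

2


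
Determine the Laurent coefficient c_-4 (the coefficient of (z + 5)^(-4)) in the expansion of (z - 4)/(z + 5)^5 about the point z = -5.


Step 1: Write the numerator in powers of (z + 5): z - 4 = (z + 5) + (1*(-5) - 4) = (z + 5) - 9
Step 2: Divide by (z + 5)^5: f(z) = -9(z + 5)^(-5) + (z + 5)^(-4)
Step 3: This finite sum is the Laurent series of f about z = -5.
Step 4: Coefficient of (z + 5)^(-4) = coefficient of (z + 5) in the re-centred numerator = 1

1


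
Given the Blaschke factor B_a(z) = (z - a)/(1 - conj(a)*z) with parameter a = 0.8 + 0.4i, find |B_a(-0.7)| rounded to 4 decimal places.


Step 1: Numerator z0 - a = -0.7 - (0.8 + 0.4i) = -1.5 - 0.4i
Step 2: Denominator 1 - conj(a)*z0 = 1 - (0.8 - 0.4i)*(-0.7) = 1.56 - 0.28i
Step 3: |z0 - a|^2 = (-1.5)^2 + (-0.4)^2 = 2.41; |1 - conj(a)*z0|^2 = 1.56^2 + (-0.28)^2 = 2.512
Step 4: |B_a(-0.7)| = sqrt(2.41 / 2.512) = sqrt(0.959395)
Step 5: = 0.9795

0.9795


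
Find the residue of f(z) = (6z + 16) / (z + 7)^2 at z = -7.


Step 1: Pole of order 2 at z = -7
Step 2: Res = lim d/dz [(z + 7)^2 * f(z)] as z -> -7
Step 3: (z + 7)^2 * f(z) = 6z + 16
Step 4: d/dz[6z + 16] = 6

6


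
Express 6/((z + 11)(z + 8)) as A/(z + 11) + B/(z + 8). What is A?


Step 1: Multiply both sides by (z + 11) and set z = -11
Step 2: A = 6 / (-11 + 8)
Step 3: A = 6 / (-3)
Step 4: A = -2

-2


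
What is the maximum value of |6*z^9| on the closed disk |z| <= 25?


Step 1: On |z| = 25, |f(z)| = 6 * |z|^9 = 6 * 25^9
Step 2: By maximum modulus principle, maximum is on boundary.
Step 3: Maximum = 6 * 3814697265625 = 22888183593750

22888183593750


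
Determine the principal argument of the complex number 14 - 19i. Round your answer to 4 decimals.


Step 1: z = 14 - 19i
Step 2: arg(z) = atan2(-19, 14)
Step 3: arg(z) = -0.9358

-0.9358


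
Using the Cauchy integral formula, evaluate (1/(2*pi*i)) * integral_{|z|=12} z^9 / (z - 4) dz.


Step 1: f(z) = z^9, a = 4 is inside |z| = 12
Step 2: By Cauchy integral formula: (1/(2pi*i)) * integral = f(a)
Step 3: f(4) = 4^9 = 262144

262144


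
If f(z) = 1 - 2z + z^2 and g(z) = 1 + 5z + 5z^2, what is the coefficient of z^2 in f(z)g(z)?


Step 1: z^2 term in f*g comes from: (1)*(5z^2) + (-2z)*(5z) + (z^2)*(1)
Step 2: = 5 - 10 + 1
Step 3: = -4

-4


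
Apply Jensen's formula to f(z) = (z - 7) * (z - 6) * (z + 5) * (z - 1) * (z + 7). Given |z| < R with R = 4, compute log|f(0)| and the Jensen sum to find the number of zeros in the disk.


Jensen's formula: (1/2pi)*integral log|f(Re^it)|dt = log|f(0)| + sum_{|a_k|<R} log(R/|a_k|)
Step 1: f(0) = (-7) * (-6) * 5 * (-1) * 7 = -1470
Step 2: log|f(0)| = log|7| + log|6| + log|-5| + log|1| + log|-7| = 7.293
Step 3: Zeros inside |z| < 4: 1
Step 4: Jensen sum = log(4/1) = 1.3863
Step 5: n(R) = number of terms in the Jensen sum = count of zeros inside |z| < 4 = 1

1


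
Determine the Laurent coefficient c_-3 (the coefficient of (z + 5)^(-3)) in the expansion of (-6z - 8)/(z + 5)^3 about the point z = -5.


Step 1: Write the numerator in powers of (z + 5): -6z - 8 = -6(z + 5) + (-6*(-5) - 8) = -6(z + 5) + 22
Step 2: Divide by (z + 5)^3: f(z) = 22(z + 5)^(-3) - 6(z + 5)^(-2)
Step 3: This finite sum is the Laurent series of f about z = -5.
Step 4: Coefficient of (z + 5)^(-3) = -6*(-5) - 8 = 22

22


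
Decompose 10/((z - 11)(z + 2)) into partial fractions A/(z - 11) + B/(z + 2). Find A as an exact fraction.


Step 1: Multiply both sides by (z - 11) and set z = 11
Step 2: A = 10 / (11 + 2)
Step 3: A = 10 / 13
Step 4: A = 10/13

10/13


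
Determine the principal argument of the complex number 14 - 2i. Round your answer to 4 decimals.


Step 1: z = 14 - 2i
Step 2: arg(z) = atan2(-2, 14)
Step 3: arg(z) = -0.1419

-0.1419


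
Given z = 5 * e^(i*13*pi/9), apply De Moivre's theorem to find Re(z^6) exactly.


Step 1: By De Moivre's theorem, z^6 = 5^6 * e^(i*6*13*pi/9) = 15625 * (cos(26*pi/3) + i*sin(26*pi/3))
Step 2: |z|^6 = 5^6 = 15625
Step 3: Reduce the angle mod 2*pi: 26*pi/3 - 8*pi = 2*pi/3
Step 4: cos(2*pi/3) = -1/2
Step 5: Re(z^6) = 15625 * (-1/2) = -15625/2

-15625/2


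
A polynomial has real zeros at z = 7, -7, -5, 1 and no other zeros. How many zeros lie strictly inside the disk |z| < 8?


Step 1: Check each root:
  z = 7: |7| = 7 < 8
  z = -7: |-7| = 7 < 8
  z = -5: |-5| = 5 < 8
  z = 1: |1| = 1 < 8
Step 2: Count = 4

4


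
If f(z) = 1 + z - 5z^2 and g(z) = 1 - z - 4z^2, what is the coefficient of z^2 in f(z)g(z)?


Step 1: z^2 term in f*g comes from: (1)*(-4z^2) + (z)*(-z) + (-5z^2)*(1)
Step 2: = -4 - 1 - 5
Step 3: = -10

-10


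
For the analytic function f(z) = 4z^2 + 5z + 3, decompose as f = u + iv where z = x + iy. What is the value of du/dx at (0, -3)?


Step 1: f(z) = 4(x+iy)^2 + 5(x+iy) + 3
Step 2: u = 4(x^2 - y^2) + 5x + 3
Step 3: u_x = 8x + 5
Step 4: At (0, -3): u_x = 0 + 5 = 5

5


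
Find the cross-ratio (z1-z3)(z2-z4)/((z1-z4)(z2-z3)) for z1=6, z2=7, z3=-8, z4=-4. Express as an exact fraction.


Step 1: (z1-z3)(z2-z4) = 14 * 11 = 154
Step 2: (z1-z4)(z2-z3) = 10 * 15 = 150
Step 3: Cross-ratio = 154/150 = 77/75

77/75


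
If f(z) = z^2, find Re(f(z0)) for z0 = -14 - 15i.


Step 1: z0 = -14 - 15i
Step 2: z0^2 = (-14)^2 - (-15)^2 + 420i
Step 3: real part = 196 - 225 = -29

-29


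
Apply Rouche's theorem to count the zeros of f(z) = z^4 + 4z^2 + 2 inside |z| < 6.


Step 1: On |z| = 6 the three terms have sizes |z^4| = 6^4 = 1296, |4z^2| = 4*6^2 = 144, |2| = 2
Step 2: The dominant term is g(z) = z^4; let h(z) = 4z^2 + 2 so f = g + h
Step 3: On |z| = 6: |g| = 1296 and |h| <= 144 + 2 = 146
Step 4: Since 1296 > 146, |h| < |g| on |z| = 6, so by Rouche f has the same number of zeros as g inside |z| < 6
Step 5: g(z) = z^4 has 4 zeros (all at the origin) inside |z| < 6. Answer = 4

4


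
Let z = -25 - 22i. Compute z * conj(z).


Step 1: conj(z) = -25 + 22i
Step 2: z * conj(z) = (-25)^2 + (-22)^2
Step 3: = 625 + 484 = 1109

1109


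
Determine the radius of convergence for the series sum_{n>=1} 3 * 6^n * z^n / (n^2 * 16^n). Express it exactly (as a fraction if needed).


Step 1: General term a_n = 3 * 6^n / (n^2 * 16^n)
Step 2: By the root test, |a_n|^(1/n) = 3^(1/n) * 6 / (n^(2/n) * 16) -> 6/16 as n -> infinity (since 3^(1/n) -> 1 and n^(2/n) -> 1)
Step 3: R = 1/lim|a_n|^(1/n) = 16/6 = 8/3

8/3


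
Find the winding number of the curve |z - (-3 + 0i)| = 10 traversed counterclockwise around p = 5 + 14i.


Step 1: Center c = (-3, 0), radius = 10
Step 2: |p - c|^2 = 8^2 + 14^2 = 260
Step 3: r^2 = 100
Step 4: |p-c| > r so winding number = 0

0


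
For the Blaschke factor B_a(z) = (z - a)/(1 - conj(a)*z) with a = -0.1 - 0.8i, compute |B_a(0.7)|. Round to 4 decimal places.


Step 1: Numerator z0 - a = 0.7 - (-0.1 - 0.8i) = 0.8 + 0.8i
Step 2: Denominator 1 - conj(a)*z0 = 1 - (-0.1 + 0.8i)*0.7 = 1.07 - 0.56i
Step 3: |z0 - a|^2 = 0.8^2 + 0.8^2 = 1.28; |1 - conj(a)*z0|^2 = 1.07^2 + (-0.56)^2 = 1.4585
Step 4: |B_a(0.7)| = sqrt(1.28 / 1.4585) = sqrt(0.877614)
Step 5: = 0.9368

0.9368


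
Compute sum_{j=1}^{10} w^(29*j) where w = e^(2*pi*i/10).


Step 1: The sum sum_{j=1}^{n} w^(k*j) equals n if n | k, else 0.
Step 2: Here n = 10, k = 29
Step 3: Does n divide k? 10 | 29 -> False
Step 4: Sum = 0

0


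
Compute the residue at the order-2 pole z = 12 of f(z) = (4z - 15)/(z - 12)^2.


Step 1: Pole of order 2 at z = 12
Step 2: Res = lim d/dz [(z - 12)^2 * f(z)] as z -> 12
Step 3: (z - 12)^2 * f(z) = 4z - 15
Step 4: d/dz[4z - 15] = 4

4


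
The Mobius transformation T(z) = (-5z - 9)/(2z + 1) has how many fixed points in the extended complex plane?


Step 1: Fixed points satisfy T(z) = z
Step 2: 2z^2 + 6z + 9 = 0
Step 3: Discriminant = 6^2 - 4*2*9 = -36
Step 4: Number of fixed points = 2

2


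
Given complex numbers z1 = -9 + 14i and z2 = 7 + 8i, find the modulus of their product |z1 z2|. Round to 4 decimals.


Step 1: |z1| = sqrt((-9)^2 + 14^2) = sqrt(277)
Step 2: |z2| = sqrt(7^2 + 8^2) = sqrt(113)
Step 3: |z1*z2| = |z1|*|z2| = sqrt(277) * sqrt(113) = sqrt(277 * 113) = sqrt(31301)
Step 4: = 176.9209

176.9209


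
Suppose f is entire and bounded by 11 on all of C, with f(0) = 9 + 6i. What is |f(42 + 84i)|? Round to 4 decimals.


Step 1: By Liouville's theorem, a bounded entire function is constant.
Step 2: f(z) = f(0) = 9 + 6i for all z.
Step 3: |f(w)| = |9 + 6i| = sqrt(81 + 36)
Step 4: = 10.8167

10.8167


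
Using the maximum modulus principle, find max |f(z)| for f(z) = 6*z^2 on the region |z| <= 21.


Step 1: On |z| = 21, |f(z)| = 6 * |z|^2 = 6 * 21^2
Step 2: By maximum modulus principle, maximum is on boundary.
Step 3: Maximum = 6 * 441 = 2646

2646


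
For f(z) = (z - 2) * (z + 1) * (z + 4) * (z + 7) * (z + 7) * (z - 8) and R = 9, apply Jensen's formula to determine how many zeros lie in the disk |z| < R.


Jensen's formula: (1/2pi)*integral log|f(Re^it)|dt = log|f(0)| + sum_{|a_k|<R} log(R/|a_k|)
Step 1: f(0) = (-2) * 1 * 4 * 7 * 7 * (-8) = 3136
Step 2: log|f(0)| = log|2| + log|-1| + log|-4| + log|-7| + log|-7| + log|8| = 8.0507
Step 3: Zeros inside |z| < 9: 2, -1, -4, -7, -7, 8
Step 4: Jensen sum = log(9/2) + log(9/1) + log(9/4) + log(9/7) + log(9/7) + log(9/8) = 5.1326
Step 5: n(R) = number of terms in the Jensen sum = count of zeros inside |z| < 9 = 6

6


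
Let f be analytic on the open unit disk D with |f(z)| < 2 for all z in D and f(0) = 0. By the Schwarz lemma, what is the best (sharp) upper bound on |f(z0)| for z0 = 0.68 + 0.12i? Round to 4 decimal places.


Step 1: g = f/2 maps D -> D with g(0) = 0, so by the Schwarz lemma |g(z)| <= |z|, i.e. |f(z)| <= 2|z|; this is sharp (f(z) = 2z).
Step 2: |z0|^2 = 0.68^2 + 0.12^2 = 0.4768
Step 3: |z0| = sqrt(0.4768) = 0.690507
Step 4: Best bound = 2 * |z0| = 2 * 0.690507 = 1.381

1.381


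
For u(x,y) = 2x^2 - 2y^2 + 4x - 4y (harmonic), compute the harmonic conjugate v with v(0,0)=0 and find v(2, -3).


Step 1: v_x = -u_y = 4y + 4
Step 2: v_y = u_x = 4x + 4
Step 3: v = 4xy + 4x + 4y + C
Step 4: v(0,0) = 0 => C = 0
Step 5: v(2, -3) = -28

-28


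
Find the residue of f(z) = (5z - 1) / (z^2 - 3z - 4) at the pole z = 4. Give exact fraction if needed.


Step 1: Q(z) = z^2 - 3z - 4 = (z - 4)(z + 1)
Step 2: Q'(z) = 2z - 3
Step 3: Q'(4) = 5, P(4) = 19
Step 4: Res = P(4)/Q'(4) = 19/5 = 19/5

19/5


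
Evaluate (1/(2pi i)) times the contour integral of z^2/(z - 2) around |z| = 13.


Step 1: f(z) = z^2, a = 2 is inside |z| = 13
Step 2: By Cauchy integral formula: (1/(2pi*i)) * integral = f(a)
Step 3: f(2) = 2^2 = 4

4


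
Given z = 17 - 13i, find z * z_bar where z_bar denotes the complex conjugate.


Step 1: conj(z) = 17 + 13i
Step 2: z * conj(z) = 17^2 + (-13)^2
Step 3: = 289 + 169 = 458

458


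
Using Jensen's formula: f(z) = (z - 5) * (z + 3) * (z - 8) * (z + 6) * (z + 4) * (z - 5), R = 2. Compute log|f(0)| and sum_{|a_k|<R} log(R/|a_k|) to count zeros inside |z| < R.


Jensen's formula: (1/2pi)*integral log|f(Re^it)|dt = log|f(0)| + sum_{|a_k|<R} log(R/|a_k|)
Step 1: f(0) = (-5) * 3 * (-8) * 6 * 4 * (-5) = -14400
Step 2: log|f(0)| = log|5| + log|-3| + log|8| + log|-6| + log|-4| + log|5| = 9.575
Step 3: Zeros inside |z| < 2: none
Step 4: Jensen sum = (empty sum) = 0
Step 5: n(R) = number of terms in the Jensen sum = count of zeros inside |z| < 2 = 0

0


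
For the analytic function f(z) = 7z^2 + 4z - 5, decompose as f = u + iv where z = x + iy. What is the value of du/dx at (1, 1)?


Step 1: f(z) = 7(x+iy)^2 + 4(x+iy) - 5
Step 2: u = 7(x^2 - y^2) + 4x - 5
Step 3: u_x = 14x + 4
Step 4: At (1, 1): u_x = 14 + 4 = 18

18


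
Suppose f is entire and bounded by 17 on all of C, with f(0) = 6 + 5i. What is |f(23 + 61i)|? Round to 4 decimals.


Step 1: By Liouville's theorem, a bounded entire function is constant.
Step 2: f(z) = f(0) = 6 + 5i for all z.
Step 3: |f(w)| = |6 + 5i| = sqrt(36 + 25)
Step 4: = 7.8102

7.8102


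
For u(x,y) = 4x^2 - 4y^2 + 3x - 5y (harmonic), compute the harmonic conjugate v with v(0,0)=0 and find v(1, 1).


Step 1: v_x = -u_y = 8y + 5
Step 2: v_y = u_x = 8x + 3
Step 3: v = 8xy + 5x + 3y + C
Step 4: v(0,0) = 0 => C = 0
Step 5: v(1, 1) = 16

16


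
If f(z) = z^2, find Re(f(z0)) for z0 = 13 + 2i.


Step 1: z0 = 13 + 2i
Step 2: z0^2 = 13^2 - 2^2 + 52i
Step 3: real part = 169 - 4 = 165

165


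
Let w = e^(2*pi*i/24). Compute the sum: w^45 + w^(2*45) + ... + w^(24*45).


Step 1: The sum sum_{j=1}^{n} w^(k*j) equals n if n | k, else 0.
Step 2: Here n = 24, k = 45
Step 3: Does n divide k? 24 | 45 -> False
Step 4: Sum = 0

0


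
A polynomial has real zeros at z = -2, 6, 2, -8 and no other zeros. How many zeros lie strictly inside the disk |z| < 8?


Step 1: Check each root:
  z = -2: |-2| = 2 < 8
  z = 6: |6| = 6 < 8
  z = 2: |2| = 2 < 8
  z = -8: |-8| = 8 >= 8
Step 2: Count = 3

3


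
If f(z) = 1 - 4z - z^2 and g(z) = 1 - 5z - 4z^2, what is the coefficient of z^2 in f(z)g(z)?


Step 1: z^2 term in f*g comes from: (1)*(-4z^2) + (-4z)*(-5z) + (-z^2)*(1)
Step 2: = -4 + 20 - 1
Step 3: = 15

15


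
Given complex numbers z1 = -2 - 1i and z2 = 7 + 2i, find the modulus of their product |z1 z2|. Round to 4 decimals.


Step 1: |z1| = sqrt((-2)^2 + (-1)^2) = sqrt(5)
Step 2: |z2| = sqrt(7^2 + 2^2) = sqrt(53)
Step 3: |z1*z2| = |z1|*|z2| = sqrt(5) * sqrt(53) = sqrt(5 * 53) = sqrt(265)
Step 4: = 16.2788

16.2788


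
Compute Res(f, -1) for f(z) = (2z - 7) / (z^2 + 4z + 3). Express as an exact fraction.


Step 1: Q(z) = z^2 + 4z + 3 = (z + 1)(z + 3)
Step 2: Q'(z) = 2z + 4
Step 3: Q'(-1) = 2, P(-1) = -9
Step 4: Res = P(-1)/Q'(-1) = -9/2 = -9/2

-9/2


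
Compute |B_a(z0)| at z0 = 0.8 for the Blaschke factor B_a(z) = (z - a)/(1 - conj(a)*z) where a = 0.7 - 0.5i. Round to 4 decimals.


Step 1: Numerator z0 - a = 0.8 - (0.7 - 0.5i) = 0.1 + 0.5i
Step 2: Denominator 1 - conj(a)*z0 = 1 - (0.7 + 0.5i)*0.8 = 0.44 - 0.4i
Step 3: |z0 - a|^2 = 0.1^2 + 0.5^2 = 0.26; |1 - conj(a)*z0|^2 = 0.44^2 + (-0.4)^2 = 0.3536
Step 4: |B_a(0.8)| = sqrt(0.26 / 0.3536) = sqrt(0.735294)
Step 5: = 0.8575

0.8575


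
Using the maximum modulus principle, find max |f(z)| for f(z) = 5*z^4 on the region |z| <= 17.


Step 1: On |z| = 17, |f(z)| = 5 * |z|^4 = 5 * 17^4
Step 2: By maximum modulus principle, maximum is on boundary.
Step 3: Maximum = 5 * 83521 = 417605

417605


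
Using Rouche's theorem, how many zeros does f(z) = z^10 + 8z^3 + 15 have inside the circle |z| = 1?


Step 1: On |z| = 1 the three terms have sizes |z^10| = 1^10 = 1, |8z^3| = 8*1^3 = 8, |15| = 15
Step 2: The dominant term is g(z) = 15; let h(z) = z^10 + 8z^3 so f = g + h
Step 3: On |z| = 1: |g| = 15 and |h| <= 1 + 8 = 9
Step 4: Since 15 > 9, |h| < |g| on |z| = 1, so by Rouche f has the same number of zeros as g inside |z| < 1
Step 5: g(z) = 15 is a nonzero constant with no zeros inside |z| < 1. Answer = 0

0


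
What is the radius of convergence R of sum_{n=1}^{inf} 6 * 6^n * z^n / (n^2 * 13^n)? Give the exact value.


Step 1: General term a_n = 6 * 6^n / (n^2 * 13^n)
Step 2: By the root test, |a_n|^(1/n) = 6^(1/n) * 6 / (n^(2/n) * 13) -> 6/13 as n -> infinity (since 6^(1/n) -> 1 and n^(2/n) -> 1)
Step 3: R = 1/lim|a_n|^(1/n) = 13/6

13/6


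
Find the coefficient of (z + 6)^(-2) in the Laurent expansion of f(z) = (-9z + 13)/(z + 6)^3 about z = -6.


Step 1: Write the numerator in powers of (z + 6): -9z + 13 = -9(z + 6) + (-9*(-6) + 13) = -9(z + 6) + 67
Step 2: Divide by (z + 6)^3: f(z) = 67(z + 6)^(-3) - 9(z + 6)^(-2)
Step 3: This finite sum is the Laurent series of f about z = -6.
Step 4: Coefficient of (z + 6)^(-2) = coefficient of (z + 6) in the re-centred numerator = -9

-9


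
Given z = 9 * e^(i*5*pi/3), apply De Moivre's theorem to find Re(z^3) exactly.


Step 1: By De Moivre's theorem, z^3 = 9^3 * e^(i*3*5*pi/3) = 729 * (cos(5*pi) + i*sin(5*pi))
Step 2: |z|^3 = 9^3 = 729
Step 3: Reduce the angle mod 2*pi: 5*pi - 4*pi = pi
Step 4: cos(pi) = -1
Step 5: Re(z^3) = 729 * (-1) = -729

-729


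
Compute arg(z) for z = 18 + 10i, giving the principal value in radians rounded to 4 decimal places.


Step 1: z = 18 + 10i
Step 2: arg(z) = atan2(10, 18)
Step 3: arg(z) = 0.5071

0.5071


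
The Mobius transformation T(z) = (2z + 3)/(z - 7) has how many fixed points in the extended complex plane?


Step 1: Fixed points satisfy T(z) = z
Step 2: z^2 - 9z - 3 = 0
Step 3: Discriminant = (-9)^2 - 4*1*(-3) = 93
Step 4: Number of fixed points = 2

2


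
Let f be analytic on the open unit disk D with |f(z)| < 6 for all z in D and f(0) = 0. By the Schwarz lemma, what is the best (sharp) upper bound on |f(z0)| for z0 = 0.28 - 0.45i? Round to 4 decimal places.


Step 1: g = f/6 maps D -> D with g(0) = 0, so by the Schwarz lemma |g(z)| <= |z|, i.e. |f(z)| <= 6|z|; this is sharp (f(z) = 6z).
Step 2: |z0|^2 = 0.28^2 + (-0.45)^2 = 0.2809
Step 3: |z0| = sqrt(0.2809) = 0.53
Step 4: Best bound = 6 * |z0| = 6 * 0.53 = 3.18

3.18


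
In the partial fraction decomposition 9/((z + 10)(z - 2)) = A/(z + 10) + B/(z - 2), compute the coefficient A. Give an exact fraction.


Step 1: Multiply both sides by (z + 10) and set z = -10
Step 2: A = 9 / (-10 - 2)
Step 3: A = 9 / (-12)
Step 4: A = -3/4

-3/4


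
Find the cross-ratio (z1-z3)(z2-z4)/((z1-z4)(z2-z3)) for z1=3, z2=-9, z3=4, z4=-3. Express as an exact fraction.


Step 1: (z1-z3)(z2-z4) = (-1) * (-6) = 6
Step 2: (z1-z4)(z2-z3) = 6 * (-13) = -78
Step 3: Cross-ratio = -6/78 = -1/13

-1/13


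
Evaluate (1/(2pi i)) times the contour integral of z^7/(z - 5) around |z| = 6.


Step 1: f(z) = z^7, a = 5 is inside |z| = 6
Step 2: By Cauchy integral formula: (1/(2pi*i)) * integral = f(a)
Step 3: f(5) = 5^7 = 78125

78125


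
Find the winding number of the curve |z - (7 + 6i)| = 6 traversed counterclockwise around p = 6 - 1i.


Step 1: Center c = (7, 6), radius = 6
Step 2: |p - c|^2 = (-1)^2 + (-7)^2 = 50
Step 3: r^2 = 36
Step 4: |p-c| > r so winding number = 0

0


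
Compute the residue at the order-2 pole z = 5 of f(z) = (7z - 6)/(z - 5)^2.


Step 1: Pole of order 2 at z = 5
Step 2: Res = lim d/dz [(z - 5)^2 * f(z)] as z -> 5
Step 3: (z - 5)^2 * f(z) = 7z - 6
Step 4: d/dz[7z - 6] = 7

7


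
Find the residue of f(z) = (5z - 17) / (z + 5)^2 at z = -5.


Step 1: Pole of order 2 at z = -5
Step 2: Res = lim d/dz [(z + 5)^2 * f(z)] as z -> -5
Step 3: (z + 5)^2 * f(z) = 5z - 17
Step 4: d/dz[5z - 17] = 5

5


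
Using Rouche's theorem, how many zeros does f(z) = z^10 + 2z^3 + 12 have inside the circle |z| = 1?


Step 1: On |z| = 1 the three terms have sizes |z^10| = 1^10 = 1, |2z^3| = 2*1^3 = 2, |12| = 12
Step 2: The dominant term is g(z) = 12; let h(z) = z^10 + 2z^3 so f = g + h
Step 3: On |z| = 1: |g| = 12 and |h| <= 1 + 2 = 3
Step 4: Since 12 > 3, |h| < |g| on |z| = 1, so by Rouche f has the same number of zeros as g inside |z| < 1
Step 5: g(z) = 12 is a nonzero constant with no zeros inside |z| < 1. Answer = 0

0


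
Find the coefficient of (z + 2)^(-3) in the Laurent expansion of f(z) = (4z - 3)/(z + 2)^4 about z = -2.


Step 1: Write the numerator in powers of (z + 2): 4z - 3 = 4(z + 2) + (4*(-2) - 3) = 4(z + 2) - 11
Step 2: Divide by (z + 2)^4: f(z) = -11(z + 2)^(-4) + 4(z + 2)^(-3)
Step 3: This finite sum is the Laurent series of f about z = -2.
Step 4: Coefficient of (z + 2)^(-3) = coefficient of (z + 2) in the re-centred numerator = 4

4


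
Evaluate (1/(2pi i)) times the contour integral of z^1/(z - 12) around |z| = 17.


Step 1: f(z) = z^1, a = 12 is inside |z| = 17
Step 2: By Cauchy integral formula: (1/(2pi*i)) * integral = f(a)
Step 3: f(12) = 12^1 = 12

12


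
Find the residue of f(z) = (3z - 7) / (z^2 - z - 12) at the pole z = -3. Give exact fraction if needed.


Step 1: Q(z) = z^2 - z - 12 = (z + 3)(z - 4)
Step 2: Q'(z) = 2z - 1
Step 3: Q'(-3) = -7, P(-3) = -16
Step 4: Res = P(-3)/Q'(-3) = -16/(-7) = 16/7

16/7


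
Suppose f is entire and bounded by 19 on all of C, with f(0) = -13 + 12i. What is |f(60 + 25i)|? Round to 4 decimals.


Step 1: By Liouville's theorem, a bounded entire function is constant.
Step 2: f(z) = f(0) = -13 + 12i for all z.
Step 3: |f(w)| = |-13 + 12i| = sqrt(169 + 144)
Step 4: = 17.6918

17.6918


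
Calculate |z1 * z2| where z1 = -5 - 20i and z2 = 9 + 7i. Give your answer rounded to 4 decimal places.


Step 1: |z1| = sqrt((-5)^2 + (-20)^2) = sqrt(425)
Step 2: |z2| = sqrt(9^2 + 7^2) = sqrt(130)
Step 3: |z1*z2| = |z1|*|z2| = sqrt(425) * sqrt(130) = sqrt(425 * 130) = sqrt(55250)
Step 4: = 235.0532

235.0532


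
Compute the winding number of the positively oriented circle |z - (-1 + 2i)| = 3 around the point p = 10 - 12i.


Step 1: Center c = (-1, 2), radius = 3
Step 2: |p - c|^2 = 11^2 + (-14)^2 = 317
Step 3: r^2 = 9
Step 4: |p-c| > r so winding number = 0

0


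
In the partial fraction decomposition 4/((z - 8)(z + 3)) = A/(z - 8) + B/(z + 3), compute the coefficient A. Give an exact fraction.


Step 1: Multiply both sides by (z - 8) and set z = 8
Step 2: A = 4 / (8 + 3)
Step 3: A = 4 / 11
Step 4: A = 4/11

4/11


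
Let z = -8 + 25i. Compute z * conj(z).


Step 1: conj(z) = -8 - 25i
Step 2: z * conj(z) = (-8)^2 + 25^2
Step 3: = 64 + 625 = 689

689


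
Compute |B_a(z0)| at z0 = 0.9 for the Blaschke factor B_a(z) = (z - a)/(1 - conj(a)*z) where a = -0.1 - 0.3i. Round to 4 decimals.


Step 1: Numerator z0 - a = 0.9 - (-0.1 - 0.3i) = 1 + 0.3i
Step 2: Denominator 1 - conj(a)*z0 = 1 - (-0.1 + 0.3i)*0.9 = 1.09 - 0.27i
Step 3: |z0 - a|^2 = 1^2 + 0.3^2 = 1.09; |1 - conj(a)*z0|^2 = 1.09^2 + (-0.27)^2 = 1.261
Step 4: |B_a(0.9)| = sqrt(1.09 / 1.261) = sqrt(0.864393)
Step 5: = 0.9297

0.9297


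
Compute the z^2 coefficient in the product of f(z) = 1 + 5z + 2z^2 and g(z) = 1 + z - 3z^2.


Step 1: z^2 term in f*g comes from: (1)*(-3z^2) + (5z)*(z) + (2z^2)*(1)
Step 2: = -3 + 5 + 2
Step 3: = 4

4


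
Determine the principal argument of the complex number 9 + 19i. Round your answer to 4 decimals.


Step 1: z = 9 + 19i
Step 2: arg(z) = atan2(19, 9)
Step 3: arg(z) = 1.1284

1.1284


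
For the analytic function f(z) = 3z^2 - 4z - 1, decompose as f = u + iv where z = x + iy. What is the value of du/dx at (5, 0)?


Step 1: f(z) = 3(x+iy)^2 - 4(x+iy) - 1
Step 2: u = 3(x^2 - y^2) - 4x - 1
Step 3: u_x = 6x - 4
Step 4: At (5, 0): u_x = 30 - 4 = 26

26


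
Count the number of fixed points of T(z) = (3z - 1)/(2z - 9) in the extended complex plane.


Step 1: Fixed points satisfy T(z) = z
Step 2: 2z^2 - 12z + 1 = 0
Step 3: Discriminant = (-12)^2 - 4*2*1 = 136
Step 4: Number of fixed points = 2

2


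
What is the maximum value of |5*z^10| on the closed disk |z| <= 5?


Step 1: On |z| = 5, |f(z)| = 5 * |z|^10 = 5 * 5^10
Step 2: By maximum modulus principle, maximum is on boundary.
Step 3: Maximum = 5 * 9765625 = 48828125

48828125


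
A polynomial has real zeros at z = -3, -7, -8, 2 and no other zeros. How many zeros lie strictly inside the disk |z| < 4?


Step 1: Check each root:
  z = -3: |-3| = 3 < 4
  z = -7: |-7| = 7 >= 4
  z = -8: |-8| = 8 >= 4
  z = 2: |2| = 2 < 4
Step 2: Count = 2

2


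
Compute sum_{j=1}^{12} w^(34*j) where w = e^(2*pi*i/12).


Step 1: The sum sum_{j=1}^{n} w^(k*j) equals n if n | k, else 0.
Step 2: Here n = 12, k = 34
Step 3: Does n divide k? 12 | 34 -> False
Step 4: Sum = 0

0


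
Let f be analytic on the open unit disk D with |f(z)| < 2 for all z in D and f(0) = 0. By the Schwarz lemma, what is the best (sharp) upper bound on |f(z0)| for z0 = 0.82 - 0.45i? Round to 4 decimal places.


Step 1: g = f/2 maps D -> D with g(0) = 0, so by the Schwarz lemma |g(z)| <= |z|, i.e. |f(z)| <= 2|z|; this is sharp (f(z) = 2z).
Step 2: |z0|^2 = 0.82^2 + (-0.45)^2 = 0.8749
Step 3: |z0| = sqrt(0.8749) = 0.935361
Step 4: Best bound = 2 * |z0| = 2 * 0.935361 = 1.8707

1.8707


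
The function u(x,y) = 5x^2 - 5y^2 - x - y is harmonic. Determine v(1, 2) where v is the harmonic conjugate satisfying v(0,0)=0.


Step 1: v_x = -u_y = 10y + 1
Step 2: v_y = u_x = 10x - 1
Step 3: v = 10xy + x - y + C
Step 4: v(0,0) = 0 => C = 0
Step 5: v(1, 2) = 19

19


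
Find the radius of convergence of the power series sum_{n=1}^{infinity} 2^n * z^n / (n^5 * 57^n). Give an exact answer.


Step 1: General term a_n = 2^n / (n^5 * 57^n)
Step 2: By the root test, |a_n|^(1/n) = 2 / (n^(5/n) * 57) -> 2/57 as n -> infinity (since n^(5/n) -> 1)
Step 3: R = 1/lim|a_n|^(1/n) = 57/2

57/2


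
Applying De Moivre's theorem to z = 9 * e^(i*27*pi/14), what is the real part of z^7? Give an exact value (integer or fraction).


Step 1: By De Moivre's theorem, z^7 = 9^7 * e^(i*7*27*pi/14) = 4782969 * (cos(27*pi/2) + i*sin(27*pi/2))
Step 2: |z|^7 = 9^7 = 4782969
Step 3: Reduce the angle mod 2*pi: 27*pi/2 - 12*pi = 3*pi/2
Step 4: cos(3*pi/2) = 0
Step 5: Re(z^7) = 4782969 * 0 = 0

0


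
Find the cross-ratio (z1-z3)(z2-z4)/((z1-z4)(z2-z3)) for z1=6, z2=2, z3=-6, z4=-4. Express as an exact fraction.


Step 1: (z1-z3)(z2-z4) = 12 * 6 = 72
Step 2: (z1-z4)(z2-z3) = 10 * 8 = 80
Step 3: Cross-ratio = 72/80 = 9/10

9/10


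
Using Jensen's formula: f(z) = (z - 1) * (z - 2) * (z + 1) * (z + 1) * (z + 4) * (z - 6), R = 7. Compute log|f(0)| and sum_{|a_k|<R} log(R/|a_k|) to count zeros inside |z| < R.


Jensen's formula: (1/2pi)*integral log|f(Re^it)|dt = log|f(0)| + sum_{|a_k|<R} log(R/|a_k|)
Step 1: f(0) = (-1) * (-2) * 1 * 1 * 4 * (-6) = -48
Step 2: log|f(0)| = log|1| + log|2| + log|-1| + log|-1| + log|-4| + log|6| = 3.8712
Step 3: Zeros inside |z| < 7: 1, 2, -1, -1, -4, 6
Step 4: Jensen sum = log(7/1) + log(7/2) + log(7/1) + log(7/1) + log(7/4) + log(7/6) = 7.8043
Step 5: n(R) = number of terms in the Jensen sum = count of zeros inside |z| < 7 = 6

6


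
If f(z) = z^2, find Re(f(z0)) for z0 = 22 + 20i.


Step 1: z0 = 22 + 20i
Step 2: z0^2 = 22^2 - 20^2 + 880i
Step 3: real part = 484 - 400 = 84

84


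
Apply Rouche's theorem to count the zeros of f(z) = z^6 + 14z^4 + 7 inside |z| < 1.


Step 1: On |z| = 1 the three terms have sizes |z^6| = 1^6 = 1, |14z^4| = 14*1^4 = 14, |7| = 7
Step 2: The dominant term is g(z) = 14z^4; let h(z) = z^6 + 7 so f = g + h
Step 3: On |z| = 1: |g| = 14 and |h| <= 1 + 7 = 8
Step 4: Since 14 > 8, |h| < |g| on |z| = 1, so by Rouche f has the same number of zeros as g inside |z| < 1
Step 5: g(z) = 14z^4 has 4 zeros (at the origin, multiplicity 4) inside |z| < 1. Answer = 4

4


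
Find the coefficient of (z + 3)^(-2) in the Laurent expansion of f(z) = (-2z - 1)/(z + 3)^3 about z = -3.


Step 1: Write the numerator in powers of (z + 3): -2z - 1 = -2(z + 3) + (-2*(-3) - 1) = -2(z + 3) + 5
Step 2: Divide by (z + 3)^3: f(z) = 5(z + 3)^(-3) - 2(z + 3)^(-2)
Step 3: This finite sum is the Laurent series of f about z = -3.
Step 4: Coefficient of (z + 3)^(-2) = coefficient of (z + 3) in the re-centred numerator = -2

-2
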